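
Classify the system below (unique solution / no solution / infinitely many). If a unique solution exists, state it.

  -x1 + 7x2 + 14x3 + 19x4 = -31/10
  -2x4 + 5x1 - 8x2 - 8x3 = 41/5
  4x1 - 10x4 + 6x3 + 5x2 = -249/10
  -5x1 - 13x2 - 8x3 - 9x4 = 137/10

Row-reduce the augmented matrix:
R1 ← R1 / (-1).
R2 ← R2 − 5·R1.
R3 ← R3 − 4·R1.
R4 ← R4 + 5·R1.
R2 ← R2 / (27).
R1 ← R1 + 7·R2.
R3 ← R3 − 33·R2.
R4 ← R4 + 48·R2.
R3 ← R3 / (-124/9).
R1 ← R1 − 56/27·R3.
R2 ← R2 − 62/27·R3.
R4 ← R4 − 290/9·R3.
R4 ← R4 / (-3109/62).
R1 ← R1 + 64/31·R4.
R2 ← R2 + 9/2·R4.
R3 ← R3 − 429/124·R4.
Reading off the reduced rows gives x1 = -1, x2 = -1/2, x3 = -7/5, x4 = 1.

x1 = -1, x2 = -1/2, x3 = -7/5, x4 = 1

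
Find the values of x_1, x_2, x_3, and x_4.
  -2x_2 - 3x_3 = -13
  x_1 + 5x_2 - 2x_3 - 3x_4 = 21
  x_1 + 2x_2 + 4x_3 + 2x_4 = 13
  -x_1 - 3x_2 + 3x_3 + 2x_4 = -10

x_1 = 5, x_2 = 2, x_3 = 3, x_4 = -4

Row-reduce the augmented matrix:
Swap R1 and R2.
R3 ← R3 − 1·R1.
R4 ← R4 + 1·R1.
R2 ← R2 / (-2).
R1 ← R1 − 5·R2.
R3 ← R3 + 3·R2.
R4 ← R4 − 2·R2.
R3 ← R3 / (21/2).
R1 ← R1 + 19/2·R3.
R2 ← R2 − 3/2·R3.
R4 ← R4 + 2·R3.
R4 ← R4 / (-1/21).
R1 ← R1 − 32/21·R4.
R2 ← R2 + 5/7·R4.
R3 ← R3 − 10/21·R4.
Reading off the reduced rows gives x_1 = 5, x_2 = 2, x_3 = 3, x_4 = -4.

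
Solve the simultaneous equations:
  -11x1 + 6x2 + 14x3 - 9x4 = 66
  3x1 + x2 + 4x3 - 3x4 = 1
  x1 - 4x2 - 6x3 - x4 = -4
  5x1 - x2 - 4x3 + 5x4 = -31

infinitely many solutions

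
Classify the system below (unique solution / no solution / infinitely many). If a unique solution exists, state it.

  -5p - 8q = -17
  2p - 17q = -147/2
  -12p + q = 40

Row-reduce:
R1 ← R1 / (-5).
R2 ← R2 − 2·R1.
R3 ← R3 + 12·R1.
R2 ← R2 / (-101/5).
R1 ← R1 − 8/5·R2.
R3 ← R3 − 101/5·R2.
Row 3 reduces to 0 = 1/2, a contradiction. The system is inconsistent.

no solution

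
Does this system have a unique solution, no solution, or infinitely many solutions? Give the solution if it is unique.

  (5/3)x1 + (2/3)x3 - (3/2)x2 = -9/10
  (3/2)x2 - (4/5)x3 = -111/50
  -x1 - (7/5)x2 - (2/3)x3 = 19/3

x1 = -2, x2 = -7/3, x3 = -8/5

Row-reduce the augmented matrix:
R1 ← R1 / (5/3).
R3 ← R3 + 1·R1.
R2 ← R2 / (3/2).
R1 ← R1 + 9/10·R2.
R3 ← R3 + 23/10·R2.
R3 ← R3 / (-112/75).
R1 ← R1 + 2/25·R3.
R2 ← R2 + 8/15·R3.
Reading off the reduced rows gives x1 = -2, x2 = -7/3, x3 = -8/5.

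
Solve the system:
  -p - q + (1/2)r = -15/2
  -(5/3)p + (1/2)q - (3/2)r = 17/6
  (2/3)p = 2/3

Row-reduce the augmented matrix:
R1 ← R1 / (-1).
R2 ← R2 + 5/3·R1.
R3 ← R3 − 2/3·R1.
R2 ← R2 / (13/6).
R1 ← R1 − 1·R2.
R3 ← R3 + 2/3·R2.
R3 ← R3 / (-5/13).
R1 ← R1 − 15/26·R3.
R2 ← R2 + 14/13·R3.
Reading off the reduced rows gives p = 1, q = 6, r = -1.

p = 1, q = 6, r = -1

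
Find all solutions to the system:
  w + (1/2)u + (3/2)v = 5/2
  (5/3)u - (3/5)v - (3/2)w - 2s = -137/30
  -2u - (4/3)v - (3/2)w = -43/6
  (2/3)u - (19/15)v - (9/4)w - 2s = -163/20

infinitely many solutions

Row-reduce:
R1 ← R1 / (1/2).
R2 ← R2 − 5/3·R1.
R3 ← R3 + 2·R1.
R4 ← R4 − 2/3·R1.
R2 ← R2 / (-28/5).
R1 ← R1 − 3·R2.
R3 ← R3 − 14/3·R2.
R4 ← R4 + 49/15·R2.
R3 ← R3 / (-55/36).
R1 ← R1 + 33/56·R3.
R2 ← R2 − 145/168·R3.
R4 ← R4 + 55/72·R3.
Rank is 3 with 4 unknowns, leaving s free.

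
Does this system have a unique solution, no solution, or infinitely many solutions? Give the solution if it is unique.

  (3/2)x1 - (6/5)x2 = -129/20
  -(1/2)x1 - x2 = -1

x1 = -5/2, x2 = 9/4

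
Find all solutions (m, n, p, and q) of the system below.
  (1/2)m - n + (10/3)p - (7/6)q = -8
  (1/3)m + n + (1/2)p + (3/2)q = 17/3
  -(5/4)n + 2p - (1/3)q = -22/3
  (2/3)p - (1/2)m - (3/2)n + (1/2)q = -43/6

Row-reduce:
R1 ← R1 / (1/2).
R2 ← R2 − 1/3·R1.
R4 ← R4 + 1/2·R1.
R2 ← R2 / (5/3).
R1 ← R1 + 2·R2.
R3 ← R3 + 5/4·R2.
R4 ← R4 + 5/2·R2.
R3 ← R3 / (17/24).
R1 ← R1 − 23/5·R3.
R2 ← R2 + 31/30·R3.
R4 ← R4 − 17/12·R3.
Row 4 reduces to 0 = -1/2, a contradiction. The system is inconsistent.

no solution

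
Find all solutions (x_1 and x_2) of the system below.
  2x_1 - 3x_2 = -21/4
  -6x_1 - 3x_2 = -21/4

Row-reduce the augmented matrix:
R1 ← R1 / (2).
R2 ← R2 + 6·R1.
R2 ← R2 / (-12).
R1 ← R1 + 3/2·R2.
Reading off the reduced rows gives x_1 = 0, x_2 = 7/4.

x_1 = 0, x_2 = 7/4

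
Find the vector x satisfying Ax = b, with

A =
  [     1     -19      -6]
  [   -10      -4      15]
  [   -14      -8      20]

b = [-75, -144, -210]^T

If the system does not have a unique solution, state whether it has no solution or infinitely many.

x_1 = 3, x_2 = 6, x_3 = -6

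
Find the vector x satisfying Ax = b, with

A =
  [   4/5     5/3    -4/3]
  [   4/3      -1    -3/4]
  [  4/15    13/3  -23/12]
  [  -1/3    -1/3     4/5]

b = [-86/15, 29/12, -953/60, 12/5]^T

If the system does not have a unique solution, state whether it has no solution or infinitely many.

no solution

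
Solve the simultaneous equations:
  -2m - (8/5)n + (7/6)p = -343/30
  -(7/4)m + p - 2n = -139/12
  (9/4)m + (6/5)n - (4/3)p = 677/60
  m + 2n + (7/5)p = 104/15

m = 3, n = 8/3, p = -1

Row-reduce the augmented matrix:
R1 ← R1 / (-2).
R2 ← R2 + 7/4·R1.
R3 ← R3 − 9/4·R1.
R4 ← R4 − 1·R1.
R2 ← R2 / (-3/5).
R1 ← R1 − 4/5·R2.
R3 ← R3 + 3/5·R2.
R4 ← R4 − 6/5·R2.
Swap R3 and R4.
R3 ← R3 / (233/120).
R1 ← R1 + 11/18·R3.
R2 ← R2 − 5/144·R3.
R4 reduces to 0 = 0, so the extra equation is consistent.
Reading off the reduced rows gives m = 3, n = 8/3, p = -1.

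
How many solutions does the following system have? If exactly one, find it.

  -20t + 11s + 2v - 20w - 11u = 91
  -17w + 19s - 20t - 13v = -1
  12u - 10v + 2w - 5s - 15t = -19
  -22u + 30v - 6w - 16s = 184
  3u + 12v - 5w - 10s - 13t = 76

infinitely many solutions

Row-reduce:
R1 ← R1 / (-11).
R3 ← R3 − 12·R1.
R4 ← R4 + 22·R1.
R5 ← R5 − 3·R1.
R2 ← R2 / (-13).
R1 ← R1 + 2/11·R2.
R3 ← R3 + 86/11·R2.
R4 ← R4 − 26·R2.
R5 ← R5 − 138/11·R2.
R3 ← R3 / (-1372/143).
R1 ← R1 − 294/143·R3.
R2 ← R2 − 17/13·R3.
R5 ← R5 + 3841/143·R3.
Swap R4 and R5.
R4 ← R4 / (32555/1372).
R1 ← R1 + 31/14·R4.
R2 ← R2 + 2833/1372·R4.
R3 ← R3 − 633/1372·R4.
Rank is 4 with 5 unknowns, leaving t free.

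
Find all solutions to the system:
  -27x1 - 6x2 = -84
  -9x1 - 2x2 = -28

infinitely many solutions

Row-reduce:
R1 ← R1 / (-27).
R2 ← R2 + 9·R1.
Rank is 1 with 2 unknowns, leaving x2 free.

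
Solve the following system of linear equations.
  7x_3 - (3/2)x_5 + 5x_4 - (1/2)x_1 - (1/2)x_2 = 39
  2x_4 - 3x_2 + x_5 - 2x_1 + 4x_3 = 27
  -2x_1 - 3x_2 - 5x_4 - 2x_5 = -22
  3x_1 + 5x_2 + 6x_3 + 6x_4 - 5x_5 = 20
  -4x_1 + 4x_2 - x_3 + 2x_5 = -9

no solution

Row-reduce:
R1 ← R1 / (-1/2).
R2 ← R2 + 2·R1.
R3 ← R3 + 2·R1.
R4 ← R4 − 3·R1.
R5 ← R5 + 4·R1.
R2 ← R2 / (-1).
R1 ← R1 − 1·R2.
R3 ← R3 + 1·R2.
R4 ← R4 − 2·R2.
R5 ← R5 − 8·R2.
R3 ← R3 / (-4).
R1 ← R1 + 38·R3.
R2 ← R2 − 24·R3.
R5 ← R5 + 249·R3.
Swap R4 and R5.
R4 ← R4 / (1007/4).
R1 ← R1 − 77/2·R4.
R2 ← R2 + 24·R4.
R3 ← R3 − 7/4·R4.
Row 5 reduces to 0 = -4, a contradiction. The system is inconsistent.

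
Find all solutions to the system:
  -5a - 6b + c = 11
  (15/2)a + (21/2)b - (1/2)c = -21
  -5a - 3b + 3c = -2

Row-reduce:
R1 ← R1 / (-5).
R2 ← R2 − 15/2·R1.
R3 ← R3 + 5·R1.
R2 ← R2 / (3/2).
R1 ← R1 − 6/5·R2.
R3 ← R3 − 3·R2.
Row 3 reduces to 0 = -4, a contradiction. The system is inconsistent.

no solution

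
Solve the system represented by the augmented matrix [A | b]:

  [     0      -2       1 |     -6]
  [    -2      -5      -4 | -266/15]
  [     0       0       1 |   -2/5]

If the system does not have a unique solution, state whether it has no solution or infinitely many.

x_1 = 8/3, x_2 = 14/5, x_3 = -2/5

Row-reduce the augmented matrix:
Swap R1 and R2.
R1 ← R1 / (-2).
R2 ← R2 / (-2).
R1 ← R1 − 5/2·R2.
R1 ← R1 − 13/4·R3.
R2 ← R2 + 1/2·R3.
Reading off the reduced rows gives x_1 = 8/3, x_2 = 14/5, x_3 = -2/5.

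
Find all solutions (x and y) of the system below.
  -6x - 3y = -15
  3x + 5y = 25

x = 0, y = 5

Row-reduce the augmented matrix:
R1 ← R1 / (-6).
R2 ← R2 − 3·R1.
R2 ← R2 / (7/2).
R1 ← R1 − 1/2·R2.
Reading off the reduced rows gives x = 0, y = 5.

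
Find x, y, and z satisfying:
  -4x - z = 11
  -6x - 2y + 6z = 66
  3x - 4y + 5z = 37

x = -4, y = -6, z = 5

Row-reduce the augmented matrix:
R1 ← R1 / (-4).
R2 ← R2 + 6·R1.
R3 ← R3 − 3·R1.
R2 ← R2 / (-2).
R3 ← R3 + 4·R2.
R3 ← R3 / (-43/4).
R1 ← R1 − 1/4·R3.
R2 ← R2 + 15/4·R3.
Reading off the reduced rows gives x = -4, y = -6, z = 5.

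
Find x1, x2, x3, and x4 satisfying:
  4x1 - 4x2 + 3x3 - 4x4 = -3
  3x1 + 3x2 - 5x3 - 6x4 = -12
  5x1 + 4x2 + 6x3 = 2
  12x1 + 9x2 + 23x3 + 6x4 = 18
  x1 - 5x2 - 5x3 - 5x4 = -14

Row-reduce the augmented matrix:
R1 ← R1 / (4).
R2 ← R2 − 3·R1.
R3 ← R3 − 5·R1.
R4 ← R4 − 12·R1.
R5 ← R5 − 1·R1.
R2 ← R2 / (6).
R1 ← R1 + 1·R2.
R3 ← R3 − 9·R2.
R4 ← R4 − 21·R2.
R5 ← R5 + 4·R2.
R3 ← R3 / (105/8).
R1 ← R1 + 11/24·R3.
R2 ← R2 + 29/24·R3.
R4 ← R4 − 315/8·R3.
R5 ← R5 + 127/12·R3.
Swap R4 and R5.
R4 ← R4 / (523/315).
R1 ← R1 + 368/315·R4.
R2 ← R2 − 118/315·R4.
R3 ← R3 − 76/105·R4.
R5 reduces to 0 = 0, so the extra equation is consistent.
Reading off the reduced rows gives x1 = -4, x2 = 1, x3 = 3, x4 = -2.

x1 = -4, x2 = 1, x3 = 3, x4 = -2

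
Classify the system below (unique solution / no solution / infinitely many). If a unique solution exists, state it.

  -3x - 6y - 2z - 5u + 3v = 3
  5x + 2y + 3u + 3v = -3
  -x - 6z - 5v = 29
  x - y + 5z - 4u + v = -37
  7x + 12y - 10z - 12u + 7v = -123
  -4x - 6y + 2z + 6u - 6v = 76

Row-reduce the augmented matrix:
R1 ← R1 / (-3).
R2 ← R2 − 5·R1.
R3 ← R3 + 1·R1.
R4 ← R4 − 1·R1.
R5 ← R5 − 7·R1.
R6 ← R6 + 4·R1.
R2 ← R2 / (-8).
R1 ← R1 − 2·R2.
R3 ← R3 − 2·R2.
R4 ← R4 + 3·R2.
R5 ← R5 + 2·R2.
R6 ← R6 − 2·R2.
R3 ← R3 / (-37/6).
R1 ← R1 + 1/6·R3.
R2 ← R2 − 5/12·R3.
R4 ← R4 − 67/12·R3.
R5 ← R5 + 83/6·R3.
R6 ← R6 − 23/6·R3.
R4 ← R4 / (-249/74).
R1 ← R1 − 12/37·R4.
R2 ← R2 − 51/74·R4.
R3 ← R3 + 2/37·R4.
R5 ← R5 + 854/37·R4.
R6 ← R6 − 427/37·R4.
R5 ← R5 / (4372/83).
R1 ← R1 − 55/83·R5.
R2 ← R2 + 184/83·R5.
R3 ← R3 − 60/83·R5.
R4 ← R4 − 114/83·R5.
R6 ← R6 + 2186/83·R5.
R6 reduces to 0 = 0, so the extra equation is consistent.
Reading off the reduced rows gives x = -1, y = -5, z = -3, u = 6, v = -2.

x = -1, y = -5, z = -3, u = 6, v = -2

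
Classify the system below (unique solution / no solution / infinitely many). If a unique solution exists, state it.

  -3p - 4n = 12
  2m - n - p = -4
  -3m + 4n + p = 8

Row-reduce the augmented matrix:
Swap R1 and R2.
R1 ← R1 / (2).
R3 ← R3 + 3·R1.
R2 ← R2 / (-4).
R1 ← R1 + 1/2·R2.
R3 ← R3 − 5/2·R2.
R3 ← R3 / (-19/8).
R1 ← R1 + 1/8·R3.
R2 ← R2 − 3/4·R3.
Reading off the reduced rows gives m = -4, n = 0, p = -4.

m = -4, n = 0, p = -4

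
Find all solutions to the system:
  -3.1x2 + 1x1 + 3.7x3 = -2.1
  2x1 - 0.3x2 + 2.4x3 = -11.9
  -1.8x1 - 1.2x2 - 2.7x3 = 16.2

x1 = -4, x2 = -3, x3 = -2

Row-reduce the augmented matrix:
R2 ← R2 − 2·R1.
R3 ← R3 + 9/5·R1.
R2 ← R2 / (59/10).
R1 ← R1 + 31/10·R2.
R3 ← R3 + 339/50·R2.
R3 ← R3 / (-2634/1475).
R1 ← R1 − 633/590·R3.
R2 ← R2 + 50/59·R3.
Reading off the reduced rows gives x1 = -4, x2 = -3, x3 = -2.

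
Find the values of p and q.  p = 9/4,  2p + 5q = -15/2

p = 9/4, q = -12/5

Row-reduce the augmented matrix:
R2 ← R2 − 2·R1.
R2 ← R2 / (5).
Reading off the reduced rows gives p = 9/4, q = -12/5.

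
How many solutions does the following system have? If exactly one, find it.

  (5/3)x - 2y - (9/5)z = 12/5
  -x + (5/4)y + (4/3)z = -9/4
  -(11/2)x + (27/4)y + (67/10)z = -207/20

infinitely many solutions

Row-reduce:
R1 ← R1 / (5/3).
R2 ← R2 + 1·R1.
R3 ← R3 + 11/2·R1.
R2 ← R2 / (1/20).
R1 ← R1 + 6/5·R2.
R3 ← R3 − 3/20·R2.
Rank is 2 with 3 unknowns, leaving z free.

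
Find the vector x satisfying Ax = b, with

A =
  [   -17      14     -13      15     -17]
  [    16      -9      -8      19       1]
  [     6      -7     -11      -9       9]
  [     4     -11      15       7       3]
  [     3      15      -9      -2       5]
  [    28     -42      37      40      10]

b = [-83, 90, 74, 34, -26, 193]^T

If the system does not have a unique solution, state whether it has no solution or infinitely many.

Row-reduce:
R1 ← R1 / (-17).
R2 ← R2 − 16·R1.
R3 ← R3 − 6·R1.
R4 ← R4 − 4·R1.
R5 ← R5 − 3·R1.
R6 ← R6 − 28·R1.
R2 ← R2 / (71/17).
R1 ← R1 + 14/17·R2.
R3 ← R3 + 35/17·R2.
R4 ← R4 + 131/17·R2.
R5 ← R5 − 297/17·R2.
R6 ← R6 + 322/17·R2.
R3 ← R3 / (-1815/71).
R1 ← R1 + 229/71·R3.
R2 ← R2 + 344/71·R3.
R4 ← R4 + 1803/71·R3.
R5 ← R5 − 5208/71·R3.
R6 ← R6 + 5409/71·R3.
R4 ← R4 / (35754/605).
R1 ← R1 − 7361/1815·R4.
R2 ← R2 − 10051/1815·R4.
R3 ← R3 + 896/1815·R4.
R5 ← R5 + 61514/605·R4.
R6 ← R6 − 107262/605·R4.
R5 ← R5 / (184331/17877).
R1 ← R1 − 14215/53631·R5.
R2 ← R2 + 25777/53631·R5.
R3 ← R3 + 1672/53631·R5.
R4 ← R4 + 7354/17877·R5.
Row 6 reduces to 0 = 1, a contradiction. The system is inconsistent.

no solution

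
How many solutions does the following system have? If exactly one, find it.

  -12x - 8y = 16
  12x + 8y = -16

infinitely many solutions

Row-reduce:
R1 ← R1 / (-12).
R2 ← R2 − 12·R1.
Rank is 1 with 2 unknowns, leaving y free.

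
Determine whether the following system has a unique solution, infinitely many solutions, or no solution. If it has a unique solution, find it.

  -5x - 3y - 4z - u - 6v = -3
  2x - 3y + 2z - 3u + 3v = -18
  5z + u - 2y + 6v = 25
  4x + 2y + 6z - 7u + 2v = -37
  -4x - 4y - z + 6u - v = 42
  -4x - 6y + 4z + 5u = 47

x = -5, y = 1, z = 2, u = 5, v = 2

Row-reduce the augmented matrix:
R1 ← R1 / (-5).
R2 ← R2 − 2·R1.
R4 ← R4 − 4·R1.
R5 ← R5 + 4·R1.
R6 ← R6 + 4·R1.
R2 ← R2 / (-21/5).
R1 ← R1 − 3/5·R2.
R3 ← R3 + 2·R2.
R4 ← R4 + 2/5·R2.
R5 ← R5 + 8/5·R2.
R6 ← R6 + 18/5·R2.
R3 ← R3 / (101/21).
R1 ← R1 − 6/7·R3.
R2 ← R2 + 2/21·R3.
R4 ← R4 − 58/21·R3.
R5 ← R5 − 43/21·R3.
R6 ← R6 − 48/7·R3.
R4 ← R4 / (-907/101).
R1 ← R1 + 76/101·R4.
R2 ← R2 − 87/101·R4.
R3 ← R3 − 55/101·R4.
R5 ← R5 − 705/101·R4.
R6 ← R6 − 503/101·R4.
R5 ← R5 / (-3295/907).
R1 ← R1 − 709/907·R5.
R2 ← R2 + 561/907·R5.
R3 ← R3 − 740/907·R5.
R4 ← R4 − 620/907·R5.
R6 ← R6 + 6590/907·R5.
R6 reduces to 0 = 0, so the extra equation is consistent.
Reading off the reduced rows gives x = -5, y = 1, z = 2, u = 5, v = 2.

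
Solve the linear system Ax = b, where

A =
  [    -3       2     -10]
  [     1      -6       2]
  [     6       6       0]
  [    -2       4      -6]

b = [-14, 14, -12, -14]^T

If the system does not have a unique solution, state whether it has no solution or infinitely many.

x_1 = 0, x_2 = -2, x_3 = 1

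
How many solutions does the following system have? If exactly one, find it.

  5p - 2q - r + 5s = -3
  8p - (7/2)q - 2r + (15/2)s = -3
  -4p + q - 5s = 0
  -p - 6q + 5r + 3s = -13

Row-reduce:
R1 ← R1 / (5).
R2 ← R2 − 8·R1.
R3 ← R3 + 4·R1.
R4 ← R4 + 1·R1.
R2 ← R2 / (-3/10).
R1 ← R1 + 2/5·R2.
R3 ← R3 + 3/5·R2.
R4 ← R4 + 32/5·R2.
Swap R3 and R4.
R3 ← R3 / (40/3).
R1 ← R1 − 1/3·R3.
R2 ← R2 − 4/3·R3.
Row 4 reduces to 0 = -6, a contradiction. The system is inconsistent.

no solution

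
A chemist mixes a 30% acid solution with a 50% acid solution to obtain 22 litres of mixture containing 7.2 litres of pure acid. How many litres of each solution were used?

litres of solution A: 19, litres of solution B: 3

Let a = litres of solution A, b = litres of solution B.
  a + b = 22
  (3/10)a + (1/2)b = 36/5
From equation 1: a = 22 − b.
Substitute into equation 2 and solve: b = 3.
Then a = 19.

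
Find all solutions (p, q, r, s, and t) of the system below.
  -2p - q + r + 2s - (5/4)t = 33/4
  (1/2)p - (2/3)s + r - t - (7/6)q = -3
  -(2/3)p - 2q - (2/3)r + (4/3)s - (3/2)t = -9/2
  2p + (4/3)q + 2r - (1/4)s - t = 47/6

Row-reduce:
R1 ← R1 / (-2).
R2 ← R2 − 1/2·R1.
R3 ← R3 + 2/3·R1.
R4 ← R4 − 2·R1.
R2 ← R2 / (-17/12).
R1 ← R1 − 1/2·R2.
R3 ← R3 + 5/3·R2.
R4 ← R4 − 1/3·R2.
R3 ← R3 / (-42/17).
R1 ← R1 + 1/17·R3.
R2 ← R2 + 15/17·R3.
R4 ← R4 − 56/17·R3.
R4 ← R4 / (103/36).
R1 ← R1 + 68/63·R4.
R2 ← R2 + 4/21·R4.
R3 ← R3 + 22/63·R4.
Rank is 4 with 5 unknowns, leaving t free.

infinitely many solutions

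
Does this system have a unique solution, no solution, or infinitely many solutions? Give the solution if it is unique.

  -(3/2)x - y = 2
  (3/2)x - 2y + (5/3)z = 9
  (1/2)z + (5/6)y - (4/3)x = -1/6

x = 0, y = -2, z = 3

Row-reduce the augmented matrix:
R1 ← R1 / (-3/2).
R2 ← R2 − 3/2·R1.
R3 ← R3 + 4/3·R1.
R2 ← R2 / (-3).
R1 ← R1 − 2/3·R2.
R3 ← R3 − 31/18·R2.
R3 ← R3 / (118/81).
R1 ← R1 − 10/27·R3.
R2 ← R2 + 5/9·R3.
Reading off the reduced rows gives x = 0, y = -2, z = 3.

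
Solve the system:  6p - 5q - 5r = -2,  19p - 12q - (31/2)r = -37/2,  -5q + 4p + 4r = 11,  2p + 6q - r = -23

Row-reduce:
R1 ← R1 / (6).
R2 ← R2 − 19·R1.
R3 ← R3 − 4·R1.
R4 ← R4 − 2·R1.
R2 ← R2 / (23/6).
R1 ← R1 + 5/6·R2.
R3 ← R3 + 5/3·R2.
R4 ← R4 − 23/3·R2.
R3 ← R3 / (172/23).
R1 ← R1 + 35/46·R3.
R2 ← R2 − 2/23·R3.
Row 4 reduces to 0 = 2, a contradiction. The system is inconsistent.

no solution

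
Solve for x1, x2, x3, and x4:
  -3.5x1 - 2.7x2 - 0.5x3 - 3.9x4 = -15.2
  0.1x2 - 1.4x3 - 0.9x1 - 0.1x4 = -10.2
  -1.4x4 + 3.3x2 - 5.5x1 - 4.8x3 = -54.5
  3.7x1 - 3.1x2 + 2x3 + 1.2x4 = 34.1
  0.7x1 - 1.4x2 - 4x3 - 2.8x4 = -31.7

x1 = 1, x2 = -4, x3 = 6, x4 = 5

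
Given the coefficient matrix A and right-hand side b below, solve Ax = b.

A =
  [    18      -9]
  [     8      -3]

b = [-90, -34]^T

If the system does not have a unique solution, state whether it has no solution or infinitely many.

Row-reduce the augmented matrix:
R1 ← R1 / (18).
R2 ← R2 − 8·R1.
R1 ← R1 + 1/2·R2.
Reading off the reduced rows gives x_1 = -2, x_2 = 6.

x_1 = -2, x_2 = 6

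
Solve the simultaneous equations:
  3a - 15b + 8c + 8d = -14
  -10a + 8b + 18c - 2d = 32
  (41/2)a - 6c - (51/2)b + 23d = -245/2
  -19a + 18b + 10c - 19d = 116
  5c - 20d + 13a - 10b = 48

Row-reduce:
R1 ← R1 / (3).
R2 ← R2 + 10·R1.
R3 ← R3 − 41/2·R1.
R4 ← R4 + 19·R1.
R5 ← R5 − 13·R1.
R2 ← R2 / (-42).
R1 ← R1 + 5·R2.
R3 ← R3 − 77·R2.
R4 ← R4 + 77·R2.
R5 ← R5 − 55·R2.
R3 ← R3 / (191/9).
R1 ← R1 + 167/63·R3.
R2 ← R2 + 67/63·R3.
R4 ← R4 + 191/9·R3.
R5 ← R5 − 1816/63·R3.
Swap R4 and R5.
R4 ← R4 / (-54519/1337).
R1 ← R1 − 1903/1337·R4.
R2 ← R2 − 123/1337·R4.
R3 ← R3 − 122/191·R4.
Row 5 reduces to 0 = 1/2, a contradiction. The system is inconsistent.

no solution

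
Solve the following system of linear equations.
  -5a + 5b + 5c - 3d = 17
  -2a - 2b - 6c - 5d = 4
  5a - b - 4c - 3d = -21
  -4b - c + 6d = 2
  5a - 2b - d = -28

Row-reduce:
R1 ← R1 / (-5).
R2 ← R2 + 2·R1.
R3 ← R3 − 5·R1.
R5 ← R5 − 5·R1.
R2 ← R2 / (-4).
R1 ← R1 + 1·R2.
R3 ← R3 − 4·R2.
R4 ← R4 + 4·R2.
R5 ← R5 − 3·R2.
R3 ← R3 / (-7).
R1 ← R1 − 1·R3.
R2 ← R2 − 2·R3.
R4 ← R4 − 7·R3.
R5 ← R5 + 1·R3.
Swap R4 and R5.
R4 ← R4 / (-109/20).
R1 ← R1 − 3/20·R4.
R2 ← R2 + 37/20·R4.
R3 ← R3 − 7/5·R4.
Row 5 reduces to 0 = -2, a contradiction. The system is inconsistent.

no solution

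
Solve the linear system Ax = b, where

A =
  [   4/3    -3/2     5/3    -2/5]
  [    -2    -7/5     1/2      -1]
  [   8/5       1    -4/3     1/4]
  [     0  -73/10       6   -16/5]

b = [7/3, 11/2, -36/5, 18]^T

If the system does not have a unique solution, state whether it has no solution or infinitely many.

infinitely many solutions

Row-reduce:
R1 ← R1 / (4/3).
R2 ← R2 + 2·R1.
R3 ← R3 − 8/5·R1.
R2 ← R2 / (-73/20).
R1 ← R1 + 9/8·R2.
R3 ← R3 − 14/5·R2.
R4 ← R4 + 73/10·R2.
R3 ← R3 / (-226/219).
R1 ← R1 − 95/292·R3.
R2 ← R2 + 60/73·R3.
Rank is 3 with 4 unknowns, leaving x_4 free.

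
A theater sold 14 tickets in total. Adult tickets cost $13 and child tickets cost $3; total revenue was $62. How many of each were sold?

adult tickets: 2, child tickets: 12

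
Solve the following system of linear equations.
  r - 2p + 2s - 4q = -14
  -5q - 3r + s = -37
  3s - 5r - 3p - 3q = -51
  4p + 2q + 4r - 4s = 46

p = 0, q = 3, r = 6, s = -4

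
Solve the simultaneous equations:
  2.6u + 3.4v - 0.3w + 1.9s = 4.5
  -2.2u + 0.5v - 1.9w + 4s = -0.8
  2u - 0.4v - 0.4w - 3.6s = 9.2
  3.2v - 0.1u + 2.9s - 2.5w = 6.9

u = 2, v = 0, w = -4, s = -1

Row-reduce the augmented matrix:
R1 ← R1 / (13/5).
R2 ← R2 + 11/5·R1.
R3 ← R3 − 2·R1.
R4 ← R4 + 1/10·R1.
R2 ← R2 / (439/130).
R1 ← R1 − 17/13·R2.
R3 ← R3 + 196/65·R2.
R4 ← R4 − 433/130·R2.
R3 ← R3 / (-4593/2195).
R1 ← R1 − 631/878·R3.
R2 ← R2 + 280/439·R3.
R4 ← R4 + 3399/8780·R3.
R4 ← R4 / (-39009/15310).
R1 ← R1 + 6703/4593·R4.
R2 ← R2 − 7703/4593·R4.
R3 ← R3 − 119/4593·R4.
Reading off the reduced rows gives u = 2, v = 0, w = -4, s = -1.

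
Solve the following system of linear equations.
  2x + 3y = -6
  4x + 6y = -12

Row-reduce:
R1 ← R1 / (2).
R2 ← R2 − 4·R1.
Rank is 1 with 2 unknowns, leaving y free.

infinitely many solutions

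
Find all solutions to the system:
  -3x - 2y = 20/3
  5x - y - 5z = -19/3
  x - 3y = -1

x = -2, y = -1/3, z = -2/3

Row-reduce the augmented matrix:
R1 ← R1 / (-3).
R2 ← R2 − 5·R1.
R3 ← R3 − 1·R1.
R2 ← R2 / (-13/3).
R1 ← R1 − 2/3·R2.
R3 ← R3 + 11/3·R2.
R3 ← R3 / (55/13).
R1 ← R1 + 10/13·R3.
R2 ← R2 − 15/13·R3.
Reading off the reduced rows gives x = -2, y = -1/3, z = -2/3.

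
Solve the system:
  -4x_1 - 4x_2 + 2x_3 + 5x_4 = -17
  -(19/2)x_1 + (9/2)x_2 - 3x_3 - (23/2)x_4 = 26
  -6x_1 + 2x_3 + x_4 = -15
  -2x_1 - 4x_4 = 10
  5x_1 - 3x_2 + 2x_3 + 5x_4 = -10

Row-reduce:
R1 ← R1 / (-4).
R2 ← R2 + 19/2·R1.
R3 ← R3 + 6·R1.
R4 ← R4 + 2·R1.
R5 ← R5 − 5·R1.
R2 ← R2 / (14).
R1 ← R1 − 1·R2.
R3 ← R3 − 6·R2.
R4 ← R4 − 2·R2.
R5 ← R5 + 8·R2.
R3 ← R3 / (65/28).
R1 ← R1 − 3/56·R3.
R2 ← R2 + 31/56·R3.
R4 ← R4 − 3/28·R3.
R5 ← R5 − 1/14·R3.
R4 ← R4 / (-216/65).
R1 ← R1 − 22/65·R4.
R2 ← R2 + 54/65·R4.
R3 ← R3 − 197/130·R4.
R5 ← R5 + 144/65·R4.
Row 5 reduces to 0 = 2/3, a contradiction. The system is inconsistent.

no solution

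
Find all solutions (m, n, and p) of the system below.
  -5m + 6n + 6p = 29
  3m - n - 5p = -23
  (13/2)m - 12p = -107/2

no solution

Row-reduce:
R1 ← R1 / (-5).
R2 ← R2 − 3·R1.
R3 ← R3 − 13/2·R1.
R2 ← R2 / (13/5).
R1 ← R1 + 6/5·R2.
R3 ← R3 − 39/5·R2.
Row 3 reduces to 0 = 1, a contradiction. The system is inconsistent.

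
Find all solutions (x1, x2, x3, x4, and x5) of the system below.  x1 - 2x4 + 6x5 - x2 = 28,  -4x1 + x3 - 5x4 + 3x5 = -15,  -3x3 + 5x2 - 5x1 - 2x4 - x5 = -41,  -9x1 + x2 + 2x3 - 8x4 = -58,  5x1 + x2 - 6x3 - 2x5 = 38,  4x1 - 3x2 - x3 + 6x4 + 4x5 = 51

Row-reduce the augmented matrix:
R2 ← R2 + 4·R1.
R3 ← R3 + 5·R1.
R4 ← R4 + 9·R1.
R5 ← R5 − 5·R1.
R6 ← R6 − 4·R1.
R2 ← R2 / (-4).
R1 ← R1 + 1·R2.
R4 ← R4 + 8·R2.
R5 ← R5 − 6·R2.
R6 ← R6 − 1·R2.
R3 ← R3 / (-3).
R1 ← R1 + 1/4·R3.
R2 ← R2 + 1/4·R3.
R5 ← R5 + 9/2·R3.
R6 ← R6 + 3/4·R3.
Swap R4 and R5.
R4 ← R4 / (17/2).
R1 ← R1 − 9/4·R4.
R2 ← R2 − 17/4·R4.
R3 ← R3 − 4·R4.
R6 ← R6 − 55/4·R4.
Swap R5 and R6.
R5 ← R5 / (614/17).
R1 ← R1 − 311/51·R5.
R2 ← R2 − 25/3·R5.
R3 ← R3 − 347/51·R5.
R4 ← R4 + 70/17·R5.
R6 reduces to 0 = 0, so the extra equation is consistent.
Reading off the reduced rows gives x1 = 5, x2 = -5, x3 = -4, x4 = 0, x5 = 3.

x1 = 5, x2 = -5, x3 = -4, x4 = 0, x5 = 3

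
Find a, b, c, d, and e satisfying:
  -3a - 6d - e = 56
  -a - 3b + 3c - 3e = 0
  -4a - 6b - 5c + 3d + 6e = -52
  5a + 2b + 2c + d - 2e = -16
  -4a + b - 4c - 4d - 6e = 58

Row-reduce the augmented matrix:
R1 ← R1 / (-3).
R2 ← R2 + 1·R1.
R3 ← R3 + 4·R1.
R4 ← R4 − 5·R1.
R5 ← R5 + 4·R1.
R2 ← R2 / (-3).
R3 ← R3 + 6·R2.
R4 ← R4 − 2·R2.
R5 ← R5 − 1·R2.
R3 ← R3 / (-11).
R2 ← R2 + 1·R3.
R4 ← R4 − 4·R3.
R5 ← R5 + 3·R3.
R4 ← R4 / (-169/33).
R1 ← R1 − 2·R4.
R2 ← R2 + 43/33·R4.
R3 ← R3 + 7/11·R4.
R5 ← R5 − 91/33·R4.
R5 ← R5 / (-123/13).
R1 ← R1 − 1/169·R5.
R2 ← R2 + 25/507·R5.
R3 ← R3 + 177/169·R5.
R4 ← R4 − 83/507·R5.
Reading off the reduced rows gives a = -6, b = 6, c = 2, d = -6, e = -2.

a = -6, b = 6, c = 2, d = -6, e = -2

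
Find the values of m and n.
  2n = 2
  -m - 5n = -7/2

m = -3/2, n = 1

Row-reduce the augmented matrix:
Swap R1 and R2.
R1 ← R1 / (-1).
R2 ← R2 / (2).
R1 ← R1 − 5·R2.
Reading off the reduced rows gives m = -3/2, n = 1.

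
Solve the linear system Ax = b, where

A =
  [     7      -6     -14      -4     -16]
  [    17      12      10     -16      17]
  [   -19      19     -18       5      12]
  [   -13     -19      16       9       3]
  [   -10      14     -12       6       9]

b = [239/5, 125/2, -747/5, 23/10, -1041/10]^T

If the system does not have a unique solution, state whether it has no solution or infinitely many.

Row-reduce the augmented matrix:
R1 ← R1 / (7).
R2 ← R2 − 17·R1.
R3 ← R3 + 19·R1.
R4 ← R4 + 13·R1.
R5 ← R5 + 10·R1.
R2 ← R2 / (186/7).
R1 ← R1 + 6/7·R2.
R3 ← R3 − 19/7·R2.
R4 ← R4 + 211/7·R2.
R5 ← R5 − 38/7·R2.
R3 ← R3 / (-5626/93).
R1 ← R1 + 18/31·R3.
R2 ← R2 − 154/93·R3.
R4 ← R4 − 3712/93·R3.
R5 ← R5 + 3812/93·R3.
R4 ← R4 / (-9).
R1 ← R1 + 21/29·R4.
R2 ← R2 + 11/29·R4.
R3 ← R3 − 5/58·R4.
R5 ← R5 − 148/29·R4.
R5 ← R5 / (171691/25317).
R1 ← R1 + 9325/8439·R5.
R2 ← R2 − 29045/50634·R5.
R3 ← R3 − 18487/25317·R5.
R4 ← R4 + 2357/1746·R5.
Reading off the reduced rows gives x_1 = 3, x_2 = -3, x_3 = 4/5, x_4 = -3, x_5 = -1/2.

x_1 = 3, x_2 = -3, x_3 = 4/5, x_4 = -3, x_5 = -1/2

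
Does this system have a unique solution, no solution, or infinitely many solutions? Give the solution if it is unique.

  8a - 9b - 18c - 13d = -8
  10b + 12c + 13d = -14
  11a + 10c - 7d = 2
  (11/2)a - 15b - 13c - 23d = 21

Row-reduce:
R1 ← R1 / (8).
R3 ← R3 − 11·R1.
R4 ← R4 − 11/2·R1.
R2 ← R2 / (10).
R1 ← R1 + 9/8·R2.
R3 ← R3 − 99/8·R2.
R4 ← R4 + 141/16·R2.
R3 ← R3 / (199/10).
R1 ← R1 + 9/10·R3.
R2 ← R2 − 6/5·R3.
R4 ← R4 − 199/20·R3.
Row 4 reduces to 0 = -1, a contradiction. The system is inconsistent.

no solution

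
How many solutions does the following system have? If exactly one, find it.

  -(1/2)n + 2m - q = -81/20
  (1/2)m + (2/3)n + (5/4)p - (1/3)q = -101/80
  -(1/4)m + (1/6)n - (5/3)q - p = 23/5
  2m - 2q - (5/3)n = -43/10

m = -12/5, n = 3/2, p = -5/4, q = -3/2

Row-reduce the augmented matrix:
R1 ← R1 / (2).
R2 ← R2 − 1/2·R1.
R3 ← R3 + 1/4·R1.
R4 ← R4 − 2·R1.
R2 ← R2 / (19/24).
R1 ← R1 + 1/4·R2.
R3 ← R3 − 5/48·R2.
R4 ← R4 + 7/6·R2.
R3 ← R3 / (-177/152).
R1 ← R1 − 15/38·R3.
R2 ← R2 − 30/19·R3.
R4 ← R4 − 35/19·R3.
R4 ← R4 / (-2092/531).
R1 ← R1 + 200/177·R4.
R2 ← R2 + 446/177·R4.
R3 ← R3 − 812/531·R4.
Reading off the reduced rows gives m = -12/5, n = 3/2, p = -5/4, q = -3/2.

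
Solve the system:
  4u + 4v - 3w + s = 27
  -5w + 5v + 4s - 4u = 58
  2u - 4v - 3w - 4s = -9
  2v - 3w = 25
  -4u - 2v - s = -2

Row-reduce the augmented matrix:
R1 ← R1 / (4).
R2 ← R2 + 4·R1.
R3 ← R3 − 2·R1.
R5 ← R5 + 4·R1.
R2 ← R2 / (9).
R1 ← R1 − 1·R2.
R3 ← R3 + 6·R2.
R4 ← R4 − 2·R2.
R5 ← R5 − 2·R2.
R3 ← R3 / (-41/6).
R1 ← R1 − 5/36·R3.
R2 ← R2 + 8/9·R3.
R4 ← R4 + 11/9·R3.
R5 ← R5 + 11/9·R3.
R4 ← R4 / (-37/41).
R1 ← R1 + 27/82·R4.
R2 ← R2 − 29/41·R4.
R3 ← R3 − 7/41·R4.
R5 ← R5 + 37/41·R4.
R5 reduces to 0 = 0, so the extra equation is consistent.
Reading off the reduced rows gives u = -2, v = 5, w = -5, s = 0.

u = -2, v = 5, w = -5, s = 0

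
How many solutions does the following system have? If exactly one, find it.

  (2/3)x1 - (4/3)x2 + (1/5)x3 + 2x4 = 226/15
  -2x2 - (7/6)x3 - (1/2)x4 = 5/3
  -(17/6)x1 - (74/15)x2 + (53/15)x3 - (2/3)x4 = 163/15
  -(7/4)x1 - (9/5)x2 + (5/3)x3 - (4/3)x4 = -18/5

Row-reduce:
R1 ← R1 / (2/3).
R3 ← R3 + 17/6·R1.
R4 ← R4 + 7/4·R1.
R2 ← R2 / (-2).
R1 ← R1 + 2·R2.
R3 ← R3 + 53/5·R2.
R4 ← R4 + 53/10·R2.
R3 ← R3 / (317/30).
R1 ← R1 − 22/15·R3.
R2 ← R2 − 7/12·R3.
R4 ← R4 − 317/60·R3.
Row 4 reduces to 0 = -3/2, a contradiction. The system is inconsistent.

no solution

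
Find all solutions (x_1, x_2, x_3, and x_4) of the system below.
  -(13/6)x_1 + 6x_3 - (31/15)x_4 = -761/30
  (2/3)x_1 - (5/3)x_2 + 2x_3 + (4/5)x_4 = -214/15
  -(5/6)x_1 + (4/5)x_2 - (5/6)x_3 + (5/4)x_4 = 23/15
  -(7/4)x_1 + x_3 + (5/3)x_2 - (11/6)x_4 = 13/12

no solution

Row-reduce:
R1 ← R1 / (-13/6).
R2 ← R2 − 2/3·R1.
R3 ← R3 + 5/6·R1.
R4 ← R4 + 7/4·R1.
R2 ← R2 / (-5/3).
R3 ← R3 − 4/5·R2.
R4 ← R4 − 5/3·R2.
R3 ← R3 / (-101/78).
R1 ← R1 + 36/13·R3.
R2 ← R2 + 30/13·R3.
Row 4 reduces to 0 = -1/2, a contradiction. The system is inconsistent.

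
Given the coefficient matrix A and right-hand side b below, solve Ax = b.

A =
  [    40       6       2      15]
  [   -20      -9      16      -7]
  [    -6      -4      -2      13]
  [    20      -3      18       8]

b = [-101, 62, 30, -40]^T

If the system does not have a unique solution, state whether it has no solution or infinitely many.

Row-reduce:
R1 ← R1 / (40).
R2 ← R2 + 20·R1.
R3 ← R3 + 6·R1.
R4 ← R4 − 20·R1.
R2 ← R2 / (-6).
R1 ← R1 − 3/20·R2.
R3 ← R3 + 31/10·R2.
R4 ← R4 + 6·R2.
R3 ← R3 / (-629/60).
R1 ← R1 − 19/40·R3.
R2 ← R2 + 17/6·R3.
Row 4 reduces to 0 = -1, a contradiction. The system is inconsistent.

no solution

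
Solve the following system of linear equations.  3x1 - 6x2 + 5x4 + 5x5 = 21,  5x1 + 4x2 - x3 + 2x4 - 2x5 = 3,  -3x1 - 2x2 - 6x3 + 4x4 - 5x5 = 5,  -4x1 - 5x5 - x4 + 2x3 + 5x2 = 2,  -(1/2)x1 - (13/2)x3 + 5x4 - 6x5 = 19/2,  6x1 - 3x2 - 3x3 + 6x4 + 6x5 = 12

no solution

Row-reduce:
R1 ← R1 / (3).
R2 ← R2 − 5·R1.
R3 ← R3 + 3·R1.
R4 ← R4 + 4·R1.
R5 ← R5 + 1/2·R1.
R6 ← R6 − 6·R1.
R2 ← R2 / (14).
R1 ← R1 + 2·R2.
R3 ← R3 + 8·R2.
R4 ← R4 + 3·R2.
R5 ← R5 + 1·R2.
R6 ← R6 − 9·R2.
R3 ← R3 / (-46/7).
R1 ← R1 + 1/7·R3.
R2 ← R2 + 1/14·R3.
R4 ← R4 − 25/14·R3.
R5 ← R5 + 46/7·R3.
R6 ← R6 + 33/14·R3.
R4 ← R4 / (531/92).
R1 ← R1 − 89/138·R4.
R2 ← R2 + 47/92·R4.
R3 ← R3 + 113/138·R4.
R6 ← R6 + 171/92·R4.
Swap R5 and R6.
R5 ← R5 / (240/59).
R1 ← R1 − 33/59·R5.
R2 ← R2 + 51/59·R5.
R3 ← R3 − 35/59·R5.
R4 ← R4 + 22/59·R5.
Row 6 reduces to 0 = 3, a contradiction. The system is inconsistent.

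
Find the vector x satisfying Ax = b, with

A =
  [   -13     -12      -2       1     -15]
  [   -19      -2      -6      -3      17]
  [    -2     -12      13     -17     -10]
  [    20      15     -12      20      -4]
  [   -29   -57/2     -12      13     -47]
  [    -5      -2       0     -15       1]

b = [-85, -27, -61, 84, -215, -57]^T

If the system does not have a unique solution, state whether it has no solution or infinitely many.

no solution

Row-reduce:
R1 ← R1 / (-13).
R2 ← R2 + 19·R1.
R3 ← R3 + 2·R1.
R4 ← R4 − 20·R1.
R5 ← R5 + 29·R1.
R6 ← R6 + 5·R1.
R2 ← R2 / (202/13).
R1 ← R1 − 12/13·R2.
R3 ← R3 + 132/13·R2.
R4 ← R4 + 45/13·R2.
R5 ← R5 + 45/26·R2.
R6 ← R6 − 34/13·R2.
R3 ← R3 / (1141/101).
R1 ← R1 − 34/101·R3.
R2 ← R2 + 20/101·R3.
R4 ← R4 + 1592/101·R3.
R5 ← R5 + 796/101·R3.
R6 ← R6 − 130/101·R3.
R4 ← R4 / (-8509/1141).
R1 ← R1 − 897/1141·R4.
R2 ← R2 + 729/1141·R4.
R3 ← R3 + 2027/1141·R4.
R5 ← R5 + 8509/2282·R4.
R6 ← R6 + 14088/1141·R4.
Swap R5 and R6.
R5 ← R5 / (-104802/8509).
R1 ← R1 + 8660/8509·R5.
R2 ← R2 − 19332/8509·R5.
R3 ← R3 − 493/8509·R5.
R4 ← R4 + 7245/8509·R5.
Row 6 reduces to 0 = -2, a contradiction. The system is inconsistent.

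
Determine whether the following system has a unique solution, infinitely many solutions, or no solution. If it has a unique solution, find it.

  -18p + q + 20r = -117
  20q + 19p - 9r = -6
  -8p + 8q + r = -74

Row-reduce the augmented matrix:
R1 ← R1 / (-18).
R2 ← R2 − 19·R1.
R3 ← R3 + 8·R1.
R2 ← R2 / (379/18).
R1 ← R1 + 1/18·R2.
R3 ← R3 − 68/9·R2.
R3 ← R3 / (-4637/379).
R1 ← R1 + 409/379·R3.
R2 ← R2 − 218/379·R3.
Reading off the reduced rows gives p = 4, q = -5, r = -2.

p = 4, q = -5, r = -2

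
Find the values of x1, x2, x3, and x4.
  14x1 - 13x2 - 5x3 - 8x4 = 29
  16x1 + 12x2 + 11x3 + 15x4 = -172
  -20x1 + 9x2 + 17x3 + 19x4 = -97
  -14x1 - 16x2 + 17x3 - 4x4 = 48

x1 = -3, x2 = -1, x3 = -2, x4 = -6

Row-reduce the augmented matrix:
R1 ← R1 / (14).
R2 ← R2 − 16·R1.
R3 ← R3 + 20·R1.
R4 ← R4 + 14·R1.
R2 ← R2 / (188/7).
R1 ← R1 + 13/14·R2.
R3 ← R3 + 67/7·R2.
R4 ← R4 + 29·R2.
R3 ← R3 / (2973/188).
R1 ← R1 − 83/376·R3.
R2 ← R2 − 117/188·R3.
R4 ← R4 − 5649/188·R3.
R4 ← R4 / (-16516/991).
R1 ← R1 − 223/5946·R4.
R2 ← R2 − 260/991·R4.
R3 ← R3 − 3041/2973·R4.
Reading off the reduced rows gives x1 = -3, x2 = -1, x3 = -2, x4 = -6.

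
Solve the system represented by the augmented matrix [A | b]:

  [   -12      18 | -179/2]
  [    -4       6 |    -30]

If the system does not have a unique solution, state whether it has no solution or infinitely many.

no solution

Row-reduce:
R1 ← R1 / (-12).
R2 ← R2 + 4·R1.
Row 2 reduces to 0 = -1/6, a contradiction. The system is inconsistent.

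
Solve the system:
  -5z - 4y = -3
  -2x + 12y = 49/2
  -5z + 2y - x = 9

Row-reduce:
Swap R1 and R2.
R1 ← R1 / (-2).
R3 ← R3 + 1·R1.
R2 ← R2 / (-4).
R1 ← R1 + 6·R2.
R3 ← R3 + 4·R2.
Row 3 reduces to 0 = -1/4, a contradiction. The system is inconsistent.

no solution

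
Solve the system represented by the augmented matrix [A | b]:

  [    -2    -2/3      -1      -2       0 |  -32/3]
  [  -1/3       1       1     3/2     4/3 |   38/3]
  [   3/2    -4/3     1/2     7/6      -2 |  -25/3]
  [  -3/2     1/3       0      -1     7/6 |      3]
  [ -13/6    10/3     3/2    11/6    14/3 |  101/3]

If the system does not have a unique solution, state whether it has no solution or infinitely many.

infinitely many solutions

Row-reduce:
R1 ← R1 / (-2).
R2 ← R2 + 1/3·R1.
R3 ← R3 − 3/2·R1.
R4 ← R4 + 3/2·R1.
R5 ← R5 + 13/6·R1.
R2 ← R2 / (10/9).
R1 ← R1 − 1/3·R2.
R3 ← R3 + 11/6·R2.
R4 ← R4 − 5/6·R2.
R5 ← R5 − 73/18·R2.
R3 ← R3 / (67/40).
R1 ← R1 − 3/20·R3.
R2 ← R2 − 21/20·R3.
R4 ← R4 + 1/8·R3.
R5 ← R5 + 67/40·R3.
R4 ← R4 / (-271/402).
R1 ← R1 − 14/67·R4.
R2 ← R2 + 5/134·R4.
R3 ← R3 − 323/201·R4.
Rank is 4 with 5 unknowns, leaving x_5 free.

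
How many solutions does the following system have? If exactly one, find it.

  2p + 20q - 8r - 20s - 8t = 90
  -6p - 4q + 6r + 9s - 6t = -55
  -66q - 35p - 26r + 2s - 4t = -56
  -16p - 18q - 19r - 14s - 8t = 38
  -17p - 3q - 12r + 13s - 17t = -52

no solution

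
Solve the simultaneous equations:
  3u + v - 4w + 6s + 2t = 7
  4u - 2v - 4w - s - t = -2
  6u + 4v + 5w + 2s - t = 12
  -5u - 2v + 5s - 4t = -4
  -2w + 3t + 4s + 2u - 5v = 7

Row-reduce the augmented matrix:
R1 ← R1 / (3).
R2 ← R2 − 4·R1.
R3 ← R3 − 6·R1.
R4 ← R4 + 5·R1.
R5 ← R5 − 2·R1.
R2 ← R2 / (-10/3).
R1 ← R1 − 1/3·R2.
R3 ← R3 − 2·R2.
R4 ← R4 + 1/3·R2.
R5 ← R5 + 17/3·R2.
R3 ← R3 / (69/5).
R1 ← R1 + 6/5·R3.
R2 ← R2 + 2/5·R3.
R4 ← R4 + 34/5·R3.
R5 ← R5 + 8/5·R3.
R4 ← R4 / (1147/138).
R1 ← R1 + 11/46·R4.
R2 ← R2 − 311/138·R4.
R3 ← R3 + 77/69·R4.
R5 ← R5 − 1865/138·R4.
R5 ← R5 / (15280/1147).
R1 ← R1 + 501/1147·R5.
R2 ← R2 − 2219/1147·R5.
R3 ← R3 + 1191/1147·R5.
R4 ← R4 + 531/1147·R5.
Reading off the reduced rows gives u = 1, v = 0, w = 1, s = 1, t = 1.

u = 1, v = 0, w = 1, s = 1, t = 1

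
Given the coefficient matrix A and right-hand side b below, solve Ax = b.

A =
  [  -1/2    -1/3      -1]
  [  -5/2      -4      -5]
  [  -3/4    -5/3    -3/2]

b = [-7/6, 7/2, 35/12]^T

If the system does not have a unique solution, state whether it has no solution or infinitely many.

Row-reduce:
R1 ← R1 / (-1/2).
R2 ← R2 + 5/2·R1.
R3 ← R3 + 3/4·R1.
R2 ← R2 / (-7/3).
R1 ← R1 − 2/3·R2.
R3 ← R3 + 7/6·R2.
Rank is 2 with 3 unknowns, leaving x_3 free.

infinitely many solutions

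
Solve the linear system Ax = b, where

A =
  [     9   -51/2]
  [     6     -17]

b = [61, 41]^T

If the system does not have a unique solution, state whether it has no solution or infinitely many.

Row-reduce:
R1 ← R1 / (9).
R2 ← R2 − 6·R1.
Row 2 reduces to 0 = 1/3, a contradiction. The system is inconsistent.

no solution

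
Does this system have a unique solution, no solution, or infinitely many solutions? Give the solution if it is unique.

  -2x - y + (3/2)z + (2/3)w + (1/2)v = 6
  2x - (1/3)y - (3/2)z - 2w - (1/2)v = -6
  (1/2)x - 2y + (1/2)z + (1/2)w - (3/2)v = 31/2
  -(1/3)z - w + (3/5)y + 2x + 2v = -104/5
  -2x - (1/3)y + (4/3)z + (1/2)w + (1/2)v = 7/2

x = -2, y = -3, z = 0, w = 3, v = -6

Row-reduce the augmented matrix:
R1 ← R1 / (-2).
R2 ← R2 − 2·R1.
R3 ← R3 − 1/2·R1.
R4 ← R4 − 2·R1.
R5 ← R5 + 2·R1.
R2 ← R2 / (-4/3).
R1 ← R1 − 1/2·R2.
R3 ← R3 + 9/4·R2.
R4 ← R4 + 2/5·R2.
R5 ← R5 − 2/3·R2.
R3 ← R3 / (7/8).
R1 ← R1 + 3/4·R3.
R4 ← R4 − 7/6·R3.
R5 ← R5 + 1/6·R3.
R4 ← R4 / (-172/45).
R1 ← R1 − 5/3·R4.
R2 ← R2 − 1·R4.
R3 ← R3 − 10/3·R4.
R5 ← R5 + 5/18·R4.
R5 ← R5 / (-1389/2408).
R1 ← R1 − 555/1204·R5.
R2 ← R2 − 195/172·R5.
R3 ← R3 − 1329/602·R5.
R4 ← R4 + 195/172·R5.
Reading off the reduced rows gives x = -2, y = -3, z = 0, w = 3, v = -6.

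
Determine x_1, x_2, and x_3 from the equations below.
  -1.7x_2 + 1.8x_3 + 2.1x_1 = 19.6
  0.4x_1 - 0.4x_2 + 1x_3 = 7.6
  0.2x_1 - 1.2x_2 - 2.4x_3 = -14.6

x_1 = 5, x_2 = 1, x_3 = 6

Row-reduce the augmented matrix:
R1 ← R1 / (21/10).
R2 ← R2 − 2/5·R1.
R3 ← R3 − 1/5·R1.
R2 ← R2 / (-8/105).
R1 ← R1 + 17/21·R2.
R3 ← R3 + 109/105·R2.
R3 ← R3 / (-461/40).
R1 ← R1 + 49/8·R3.
R2 ← R2 + 69/8·R3.
Reading off the reduced rows gives x_1 = 5, x_2 = 1, x_3 = 6.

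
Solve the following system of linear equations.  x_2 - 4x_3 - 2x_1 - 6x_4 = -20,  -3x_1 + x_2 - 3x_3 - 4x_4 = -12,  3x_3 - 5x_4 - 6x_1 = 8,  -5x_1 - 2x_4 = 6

x_1 = -2, x_2 = -4, x_3 = 2, x_4 = 2

Row-reduce the augmented matrix:
R1 ← R1 / (-2).
R2 ← R2 + 3·R1.
R3 ← R3 + 6·R1.
R4 ← R4 + 5·R1.
R2 ← R2 / (-1/2).
R1 ← R1 + 1/2·R2.
R3 ← R3 + 3·R2.
R4 ← R4 + 5/2·R2.
R3 ← R3 / (-3).
R1 ← R1 + 1·R3.
R2 ← R2 + 6·R3.
R4 ← R4 + 5·R3.
R4 ← R4 / (49/3).
R1 ← R1 − 11/3·R4.
R2 ← R2 − 24·R4.
R3 ← R3 − 17/3·R4.
Reading off the reduced rows gives x_1 = -2, x_2 = -4, x_3 = 2, x_4 = 2.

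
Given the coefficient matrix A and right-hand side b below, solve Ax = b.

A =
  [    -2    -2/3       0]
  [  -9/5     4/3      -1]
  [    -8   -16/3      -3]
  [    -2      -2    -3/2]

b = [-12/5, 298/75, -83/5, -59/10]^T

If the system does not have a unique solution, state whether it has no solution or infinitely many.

x_1 = 1/5, x_2 = 3, x_3 = -1/3

Row-reduce the augmented matrix:
R1 ← R1 / (-2).
R2 ← R2 + 9/5·R1.
R3 ← R3 + 8·R1.
R4 ← R4 + 2·R1.
R2 ← R2 / (29/15).
R1 ← R1 − 1/3·R2.
R3 ← R3 + 8/3·R2.
R4 ← R4 + 4/3·R2.
R3 ← R3 / (-127/29).
R1 ← R1 − 5/29·R3.
R2 ← R2 + 15/29·R3.
R4 ← R4 + 127/58·R3.
R4 reduces to 0 = 0, so the extra equation is consistent.
Reading off the reduced rows gives x_1 = 1/5, x_2 = 3, x_3 = -1/3.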